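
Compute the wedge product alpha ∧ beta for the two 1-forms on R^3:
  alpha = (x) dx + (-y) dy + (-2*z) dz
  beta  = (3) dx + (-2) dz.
alpha ∧ beta = (-2*x + 6*z) dx ∧ dz + (3*y) dx ∧ dy + (2*y) dy ∧ dz

Distribute the wedge, using dx_i ∧ dx_j = -dx_j ∧ dx_i and dx_i ∧ dx_i = 0. For each pair (i, j) with i < j, the coefficient of dx_i ∧ dx_j in alpha ∧ beta is (alpha_i * beta_j - alpha_j * beta_i). Collecting: alpha ∧ beta = (-2*x + 6*z) dx ∧ dz + (3*y) dx ∧ dy + (2*y) dy ∧ dz.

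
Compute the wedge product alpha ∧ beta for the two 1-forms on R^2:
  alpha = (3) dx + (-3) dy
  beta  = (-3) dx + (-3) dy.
alpha ∧ beta = (-18) dx ∧ dy

Distribute the wedge, using dx_i ∧ dx_j = -dx_j ∧ dx_i and dx_i ∧ dx_i = 0. For each pair (i, j) with i < j, the coefficient of dx_i ∧ dx_j in alpha ∧ beta is (alpha_i * beta_j - alpha_j * beta_i). Collecting: alpha ∧ beta = (-18) dx ∧ dy.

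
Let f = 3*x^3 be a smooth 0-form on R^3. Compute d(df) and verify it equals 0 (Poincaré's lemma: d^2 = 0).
d(df) = 0

Step 1: df = sum_i (∂f/∂x_i) dx_i = (9*x^2) dx + (0) dy + (0) dz.
Step 2: Apply d again. Using the 1-form formula, the coefficient of dx ∧ dy in d(df) is ∂^2 f/∂x ∂y - ∂^2 f/∂y ∂x = (0) - (0) = 0 (equality of mixed partials for smooth f).
Similarly for dx ∧ dz and dy ∧ dz — all coefficients vanish. So d(df) = 0.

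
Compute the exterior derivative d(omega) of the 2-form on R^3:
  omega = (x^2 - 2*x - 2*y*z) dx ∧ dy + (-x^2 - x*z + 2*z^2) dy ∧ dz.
d(omega) = (-2*x - 2*y - z) dx ∧ dy ∧ dz

For a 2-form omega = sum_{i<j} g_{ij} dx_i ∧ dx_j, the exterior derivative is
  d(omega) = sum_{i<j} d(g_{ij}) ∧ dx_i ∧ dx_j = sum_{i<j, k} (∂g_{ij}/∂x_k) dx_k ∧ dx_i ∧ dx_j.
Expand each term, using dx_k ∧ dx_i ∧ dx_j = sgn(permutation) dx_{(a)} ∧ dx_{(b)} ∧ dx_{(c)} with (a < b < c) sorted:
  d(x^2 - 2*x - 2*y*z) includes (∂/∂z)(x^2 - 2*x - 2*y*z) dz = (-2*y) dz, which multiplied by dx ∧ dy gives (-2*y) dx ∧ dy ∧ dz
  d(-x^2 - x*z + 2*z^2) includes (∂/∂x)(-x^2 - x*z + 2*z^2) dx = (-2*x - z) dx, which multiplied by dy ∧ dz gives (-2*x - z) dx ∧ dy ∧ dz
Collecting like 3-forms: d(omega) = (-2*x - 2*y - z) dx ∧ dy ∧ dz.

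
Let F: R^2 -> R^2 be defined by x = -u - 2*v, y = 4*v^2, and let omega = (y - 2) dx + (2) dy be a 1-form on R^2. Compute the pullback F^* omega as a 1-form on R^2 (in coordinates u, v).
F^* omega = (2 - 4*v^2) du + (-8*v^2 + 16*v + 4) dv

Using F^*(f dg) = (f ∘ F) d(g ∘ F), substitute each coordinate x_i by F_i(u, v) in f_i, and replace dx_i by d F_i = (∂F_i/∂u) du + (∂F_i/∂v) dv.
  For the x component: f_1(F) = 4*v^2 - 2; d F_1 = (-1) du + (-2) dv
  For the y component: f_2(F) = 2; d F_2 = (0) du + (8*v) dv
Combining and collecting du, dv coefficients:
  coeff of du: 2 - 4*v^2
  coeff of dv: -8*v^2 + 16*v + 4
F^* omega = (2 - 4*v^2) du + (-8*v^2 + 16*v + 4) dv.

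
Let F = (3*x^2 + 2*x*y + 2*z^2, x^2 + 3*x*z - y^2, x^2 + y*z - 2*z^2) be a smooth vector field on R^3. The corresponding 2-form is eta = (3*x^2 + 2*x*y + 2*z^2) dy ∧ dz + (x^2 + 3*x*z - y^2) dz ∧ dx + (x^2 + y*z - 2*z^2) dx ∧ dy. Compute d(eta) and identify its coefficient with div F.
d(eta) = (6*x + y - 4*z) dx ∧ dy ∧ dz; div F = 6*x + y - 4*z

For a 2-form in R^3 of the form above, applying d gives a 3-form with coefficient ∂P/∂x + ∂Q/∂y + ∂R/∂z:
  ∂P/∂x = 6*x + 2*y
  ∂Q/∂y = -2*y
  ∂R/∂z = y - 4*z
Sum = 6*x + y - 4*z, which is exactly div F.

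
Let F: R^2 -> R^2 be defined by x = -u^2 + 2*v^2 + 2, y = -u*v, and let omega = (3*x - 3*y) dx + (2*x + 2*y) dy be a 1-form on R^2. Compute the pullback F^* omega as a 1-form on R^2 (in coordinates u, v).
F^* omega = (6*u^3 - 4*u^2*v - 10*u*v^2 - 12*u - 4*v^3 - 4*v) du + (2*u^3 - 10*u^2*v + 8*u*v^2 - 4*u + 24*v^3 + 24*v) dv

Using F^*(f dg) = (f ∘ F) d(g ∘ F), substitute each coordinate x_i by F_i(u, v) in f_i, and replace dx_i by d F_i = (∂F_i/∂u) du + (∂F_i/∂v) dv.
  For the x component: f_1(F) = -3*u^2 + 3*u*v + 6*v^2 + 6; d F_1 = (-2*u) du + (4*v) dv
  For the y component: f_2(F) = -2*u^2 - 2*u*v + 4*v^2 + 4; d F_2 = (-v) du + (-u) dv
Combining and collecting du, dv coefficients:
  coeff of du: 6*u^3 - 4*u^2*v - 10*u*v^2 - 12*u - 4*v^3 - 4*v
  coeff of dv: 2*u^3 - 10*u^2*v + 8*u*v^2 - 4*u + 24*v^3 + 24*v
F^* omega = (6*u^3 - 4*u^2*v - 10*u*v^2 - 12*u - 4*v^3 - 4*v) du + (2*u^3 - 10*u^2*v + 8*u*v^2 - 4*u + 24*v^3 + 24*v) dv.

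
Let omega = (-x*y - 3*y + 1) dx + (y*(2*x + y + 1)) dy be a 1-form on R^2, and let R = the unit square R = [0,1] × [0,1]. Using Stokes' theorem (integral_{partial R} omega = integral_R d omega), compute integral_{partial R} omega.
integral_(partial R) omega = 9/2

Stokes: integral_partial_R omega = integral_R d omega with d omega = (∂Q/∂x - ∂P/∂y) dx ∧ dy.
  ∂Q/∂x = 2*y
  ∂P/∂y = -x - 3
  integrand = ∂Q/∂x - ∂P/∂y = x + 2*y + 3.
Integrating over R: integral_0^1 integral_0^1 (x + 2*y + 3) dx dy = 9/2.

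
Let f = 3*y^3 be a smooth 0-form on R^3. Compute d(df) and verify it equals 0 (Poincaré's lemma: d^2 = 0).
d(df) = 0

Step 1: df = sum_i (∂f/∂x_i) dx_i = (0) dx + (9*y^2) dy + (0) dz.
Step 2: Apply d again. Using the 1-form formula, the coefficient of dx ∧ dy in d(df) is ∂^2 f/∂x ∂y - ∂^2 f/∂y ∂x = (0) - (0) = 0 (equality of mixed partials for smooth f).
Similarly for dx ∧ dz and dy ∧ dz — all coefficients vanish. So d(df) = 0.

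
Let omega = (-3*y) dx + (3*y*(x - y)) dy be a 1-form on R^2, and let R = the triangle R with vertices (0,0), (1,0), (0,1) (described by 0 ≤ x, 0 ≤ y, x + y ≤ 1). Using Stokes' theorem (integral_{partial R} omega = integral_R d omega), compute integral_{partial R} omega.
integral_(partial R) omega = 2

Stokes: integral_partial_R omega = integral_R d omega with d omega = (∂Q/∂x - ∂P/∂y) dx ∧ dy.
  ∂Q/∂x = 3*y
  ∂P/∂y = -3
  integrand = ∂Q/∂x - ∂P/∂y = 3*y + 3.
Integrating over R: integral_0^1 integral_0^{1-x} (3*y + 3) dy dx = 2.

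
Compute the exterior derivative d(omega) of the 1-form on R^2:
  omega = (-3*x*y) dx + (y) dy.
d(omega) = (3*x) dx ∧ dy

For a 1-form omega = sum_i f_i dx_i, the exterior derivative is
  d(omega) = sum_{i < j} (∂f_j/∂x_i - ∂f_i/∂x_j) dx_i ∧ dx_j.
  coefficient of dx ∧ dy: ∂f_2/∂x - ∂f_1/∂y = ∂(y)/∂x - ∂(-3*x*y)/∂y = 3*x
Assembling: d(omega) = (3*x) dx ∧ dy.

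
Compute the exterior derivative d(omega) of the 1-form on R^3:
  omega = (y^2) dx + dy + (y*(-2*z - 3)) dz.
d(omega) = (-2*y) dx ∧ dy + (-2*z - 3) dy ∧ dz

For a 1-form omega = sum_i f_i dx_i, the exterior derivative is
  d(omega) = sum_{i < j} (∂f_j/∂x_i - ∂f_i/∂x_j) dx_i ∧ dx_j.
  coefficient of dx ∧ dy: ∂f_2/∂x - ∂f_1/∂y = ∂(1)/∂x - ∂(y^2)/∂y = -2*y
  coefficient of dy ∧ dz: ∂f_3/∂y - ∂f_2/∂z = ∂(y*(-2*z - 3))/∂y - ∂(1)/∂z = -2*z - 3
Assembling: d(omega) = (-2*y) dx ∧ dy + (-2*z - 3) dy ∧ dz.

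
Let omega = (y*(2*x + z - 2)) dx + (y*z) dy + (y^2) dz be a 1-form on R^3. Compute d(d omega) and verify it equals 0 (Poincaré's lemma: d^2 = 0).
d(d omega) = 0

Step 1: d omega = sum_{i<j} (∂f_j/∂x_i - ∂f_i/∂x_j) dx_i ∧ dx_j:
  coeff of dx ∧ dy: -2*x - z + 2
  coeff of dx ∧ dz: -y
  coeff of dy ∧ dz: y
Step 2: Apply d again to each 2-form coefficient. The only possible 3-form in R^3 is dx ∧ dy ∧ dz, with coefficient
  ∂(coeff of dy∧dz)/∂x - ∂(coeff of dx∧dz)/∂y + ∂(coeff of dx∧dy)/∂z
  = ∂/∂x (y) - ∂/∂y (-y) + ∂/∂z (-2*x - z + 2).
Each of these terms simplifies to sums of mixed partials that cancel in pairs. The result is 0 (by equality of mixed partials for smooth functions — Schwarz / Clairaut).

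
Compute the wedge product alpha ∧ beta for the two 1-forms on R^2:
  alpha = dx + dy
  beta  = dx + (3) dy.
alpha ∧ beta = (2) dx ∧ dy

Distribute the wedge, using dx_i ∧ dx_j = -dx_j ∧ dx_i and dx_i ∧ dx_i = 0. For each pair (i, j) with i < j, the coefficient of dx_i ∧ dx_j in alpha ∧ beta is (alpha_i * beta_j - alpha_j * beta_i). Collecting: alpha ∧ beta = (2) dx ∧ dy.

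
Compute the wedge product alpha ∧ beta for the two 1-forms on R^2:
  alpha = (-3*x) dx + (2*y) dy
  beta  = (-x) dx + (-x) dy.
alpha ∧ beta = (x*(3*x + 2*y)) dx ∧ dy

Distribute the wedge, using dx_i ∧ dx_j = -dx_j ∧ dx_i and dx_i ∧ dx_i = 0. For each pair (i, j) with i < j, the coefficient of dx_i ∧ dx_j in alpha ∧ beta is (alpha_i * beta_j - alpha_j * beta_i). Collecting: alpha ∧ beta = (x*(3*x + 2*y)) dx ∧ dy.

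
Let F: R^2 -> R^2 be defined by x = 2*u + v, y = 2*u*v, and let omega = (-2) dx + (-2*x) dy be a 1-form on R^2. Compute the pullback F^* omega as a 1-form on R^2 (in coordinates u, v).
F^* omega = (-8*u*v - 4*v^2 - 4) du + (-8*u^2 - 4*u*v - 2) dv

Using F^*(f dg) = (f ∘ F) d(g ∘ F), substitute each coordinate x_i by F_i(u, v) in f_i, and replace dx_i by d F_i = (∂F_i/∂u) du + (∂F_i/∂v) dv.
  For the x component: f_1(F) = -2; d F_1 = (2) du + (1) dv
  For the y component: f_2(F) = -4*u - 2*v; d F_2 = (2*v) du + (2*u) dv
Combining and collecting du, dv coefficients:
  coeff of du: -8*u*v - 4*v^2 - 4
  coeff of dv: -8*u^2 - 4*u*v - 2
F^* omega = (-8*u*v - 4*v^2 - 4) du + (-8*u^2 - 4*u*v - 2) dv.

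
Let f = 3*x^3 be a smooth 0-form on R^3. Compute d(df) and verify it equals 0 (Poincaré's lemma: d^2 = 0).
d(df) = 0

Step 1: df = sum_i (∂f/∂x_i) dx_i = (9*x^2) dx + (0) dy + (0) dz.
Step 2: Apply d again. Using the 1-form formula, the coefficient of dx ∧ dy in d(df) is ∂^2 f/∂x ∂y - ∂^2 f/∂y ∂x = (0) - (0) = 0 (equality of mixed partials for smooth f).
Similarly for dx ∧ dz and dy ∧ dz — all coefficients vanish. So d(df) = 0.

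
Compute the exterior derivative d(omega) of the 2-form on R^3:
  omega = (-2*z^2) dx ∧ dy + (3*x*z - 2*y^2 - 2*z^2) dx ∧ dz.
d(omega) = (4*y - 4*z) dx ∧ dy ∧ dz

For a 2-form omega = sum_{i<j} g_{ij} dx_i ∧ dx_j, the exterior derivative is
  d(omega) = sum_{i<j} d(g_{ij}) ∧ dx_i ∧ dx_j = sum_{i<j, k} (∂g_{ij}/∂x_k) dx_k ∧ dx_i ∧ dx_j.
Expand each term, using dx_k ∧ dx_i ∧ dx_j = sgn(permutation) dx_{(a)} ∧ dx_{(b)} ∧ dx_{(c)} with (a < b < c) sorted:
  d(-2*z^2) includes (∂/∂z)(-2*z^2) dz = (-4*z) dz, which multiplied by dx ∧ dy gives (-4*z) dx ∧ dy ∧ dz
  d(3*x*z - 2*y^2 - 2*z^2) includes (∂/∂y)(3*x*z - 2*y^2 - 2*z^2) dy = (-4*y) dy, which multiplied by dx ∧ dz gives (4*y) dx ∧ dy ∧ dz
Collecting like 3-forms: d(omega) = (4*y - 4*z) dx ∧ dy ∧ dz.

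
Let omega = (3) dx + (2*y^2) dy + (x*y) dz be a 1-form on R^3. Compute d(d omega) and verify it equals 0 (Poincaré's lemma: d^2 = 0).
d(d omega) = 0

Step 1: d omega = sum_{i<j} (∂f_j/∂x_i - ∂f_i/∂x_j) dx_i ∧ dx_j:
  coeff of dx ∧ dy: 0
  coeff of dx ∧ dz: y
  coeff of dy ∧ dz: x
Step 2: Apply d again to each 2-form coefficient. The only possible 3-form in R^3 is dx ∧ dy ∧ dz, with coefficient
  ∂(coeff of dy∧dz)/∂x - ∂(coeff of dx∧dz)/∂y + ∂(coeff of dx∧dy)/∂z
  = ∂/∂x (x) - ∂/∂y (y) + ∂/∂z (0).
Each of these terms simplifies to sums of mixed partials that cancel in pairs. The result is 0 (by equality of mixed partials for smooth functions — Schwarz / Clairaut).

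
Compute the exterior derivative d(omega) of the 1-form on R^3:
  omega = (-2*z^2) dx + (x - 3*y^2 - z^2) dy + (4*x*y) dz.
d(omega) = (1) dx ∧ dy + (4*y + 4*z) dx ∧ dz + (4*x + 2*z) dy ∧ dz

For a 1-form omega = sum_i f_i dx_i, the exterior derivative is
  d(omega) = sum_{i < j} (∂f_j/∂x_i - ∂f_i/∂x_j) dx_i ∧ dx_j.
  coefficient of dx ∧ dy: ∂f_2/∂x - ∂f_1/∂y = ∂(x - 3*y^2 - z^2)/∂x - ∂(-2*z^2)/∂y = 1
  coefficient of dx ∧ dz: ∂f_3/∂x - ∂f_1/∂z = ∂(4*x*y)/∂x - ∂(-2*z^2)/∂z = 4*y + 4*z
  coefficient of dy ∧ dz: ∂f_3/∂y - ∂f_2/∂z = ∂(4*x*y)/∂y - ∂(x - 3*y^2 - z^2)/∂z = 4*x + 2*z
Assembling: d(omega) = (1) dx ∧ dy + (4*y + 4*z) dx ∧ dz + (4*x + 2*z) dy ∧ dz.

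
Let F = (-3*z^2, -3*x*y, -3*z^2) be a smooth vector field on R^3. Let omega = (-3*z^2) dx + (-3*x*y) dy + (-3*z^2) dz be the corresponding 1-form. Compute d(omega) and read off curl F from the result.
d(omega) = (0) dy ∧ dz + (-6*z) dz ∧ dx + (-3*y) dx ∧ dy; curl F = (0, -6*z, -3*y)

d omega = sum_{i<j} (∂f_j/∂x_i - ∂f_i/∂x_j) dx_i ∧ dx_j. Under the identification (dy ∧ dz, dz ∧ dx, dx ∧ dy) ↔ (e_x, e_y, e_z), the coefficients are exactly the components of curl F. Compute:
  ∂R/∂y - ∂Q/∂z = (0) - (0) = 0
  ∂P/∂z - ∂R/∂x = (-6*z) - (0) = -6*z
  ∂Q/∂x - ∂P/∂y = (-3*y) - (0) = -3*y.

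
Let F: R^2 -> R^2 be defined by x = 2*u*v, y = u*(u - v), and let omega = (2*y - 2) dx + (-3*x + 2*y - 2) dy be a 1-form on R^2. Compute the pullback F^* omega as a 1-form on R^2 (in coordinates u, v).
F^* omega = (4*u^3 - 14*u^2*v + 4*u*v^2 - 4*u - 2*v) du + (2*u*(u^2 + 2*u*v - 1)) dv

Using F^*(f dg) = (f ∘ F) d(g ∘ F), substitute each coordinate x_i by F_i(u, v) in f_i, and replace dx_i by d F_i = (∂F_i/∂u) du + (∂F_i/∂v) dv.
  For the x component: f_1(F) = 2*u^2 - 2*u*v - 2; d F_1 = (2*v) du + (2*u) dv
  For the y component: f_2(F) = 2*u^2 - 8*u*v - 2; d F_2 = (2*u - v) du + (-u) dv
Combining and collecting du, dv coefficients:
  coeff of du: 4*u^3 - 14*u^2*v + 4*u*v^2 - 4*u - 2*v
  coeff of dv: 2*u*(u^2 + 2*u*v - 1)
F^* omega = (4*u^3 - 14*u^2*v + 4*u*v^2 - 4*u - 2*v) du + (2*u*(u^2 + 2*u*v - 1)) dv.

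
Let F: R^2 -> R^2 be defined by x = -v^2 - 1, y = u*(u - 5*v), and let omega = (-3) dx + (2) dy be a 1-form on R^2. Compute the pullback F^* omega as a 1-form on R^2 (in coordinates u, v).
F^* omega = (4*u - 10*v) du + (-10*u + 6*v) dv

Using F^*(f dg) = (f ∘ F) d(g ∘ F), substitute each coordinate x_i by F_i(u, v) in f_i, and replace dx_i by d F_i = (∂F_i/∂u) du + (∂F_i/∂v) dv.
  For the x component: f_1(F) = -3; d F_1 = (0) du + (-2*v) dv
  For the y component: f_2(F) = 2; d F_2 = (2*u - 5*v) du + (-5*u) dv
Combining and collecting du, dv coefficients:
  coeff of du: 4*u - 10*v
  coeff of dv: -10*u + 6*v
F^* omega = (4*u - 10*v) du + (-10*u + 6*v) dv.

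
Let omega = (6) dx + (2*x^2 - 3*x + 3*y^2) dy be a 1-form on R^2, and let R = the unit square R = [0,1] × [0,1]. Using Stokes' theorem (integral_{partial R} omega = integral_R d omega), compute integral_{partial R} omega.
integral_(partial R) omega = -1

Stokes: integral_partial_R omega = integral_R d omega with d omega = (∂Q/∂x - ∂P/∂y) dx ∧ dy.
  ∂Q/∂x = 4*x - 3
  ∂P/∂y = 0
  integrand = ∂Q/∂x - ∂P/∂y = 4*x - 3.
Integrating over R: integral_0^1 integral_0^1 (4*x - 3) dx dy = -1.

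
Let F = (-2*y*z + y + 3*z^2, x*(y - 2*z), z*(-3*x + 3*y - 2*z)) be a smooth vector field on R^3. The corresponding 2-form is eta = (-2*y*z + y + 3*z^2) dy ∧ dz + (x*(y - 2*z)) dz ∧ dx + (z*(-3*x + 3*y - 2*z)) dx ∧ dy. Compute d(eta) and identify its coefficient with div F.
d(eta) = (-2*x + 3*y - 4*z) dx ∧ dy ∧ dz; div F = -2*x + 3*y - 4*z

For a 2-form in R^3 of the form above, applying d gives a 3-form with coefficient ∂P/∂x + ∂Q/∂y + ∂R/∂z:
  ∂P/∂x = 0
  ∂Q/∂y = x
  ∂R/∂z = -3*x + 3*y - 4*z
Sum = -2*x + 3*y - 4*z, which is exactly div F.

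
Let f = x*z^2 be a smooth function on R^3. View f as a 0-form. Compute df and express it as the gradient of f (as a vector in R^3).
df = (z^2) dx + (0) dy + (2*x*z) dz; grad f = (z^2, 0, 2*x*z)

For a 0-form f, d f = (∂f/∂x) dx + (∂f/∂y) dy + (∂f/∂z) dz. The components of the vector representation are exactly the entries of grad f in Cartesian coordinates:
  ∂f/∂x = z^2
  ∂f/∂y = 0
  ∂f/∂z = 2*x*z.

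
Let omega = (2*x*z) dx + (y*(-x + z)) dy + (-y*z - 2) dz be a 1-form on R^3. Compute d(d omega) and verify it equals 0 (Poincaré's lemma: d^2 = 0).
d(d omega) = 0

Step 1: d omega = sum_{i<j} (∂f_j/∂x_i - ∂f_i/∂x_j) dx_i ∧ dx_j:
  coeff of dx ∧ dy: -y
  coeff of dx ∧ dz: -2*x
  coeff of dy ∧ dz: -y - z
Step 2: Apply d again to each 2-form coefficient. The only possible 3-form in R^3 is dx ∧ dy ∧ dz, with coefficient
  ∂(coeff of dy∧dz)/∂x - ∂(coeff of dx∧dz)/∂y + ∂(coeff of dx∧dy)/∂z
  = ∂/∂x (-y - z) - ∂/∂y (-2*x) + ∂/∂z (-y).
Each of these terms simplifies to sums of mixed partials that cancel in pairs. The result is 0 (by equality of mixed partials for smooth functions — Schwarz / Clairaut).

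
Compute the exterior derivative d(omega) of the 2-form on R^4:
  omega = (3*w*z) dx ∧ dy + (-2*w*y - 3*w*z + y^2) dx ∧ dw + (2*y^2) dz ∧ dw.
d(omega) = (3*w) dx ∧ dy ∧ dz + (2*w - 2*y + 3*z) dx ∧ dy ∧ dw + (3*w) dx ∧ dz ∧ dw + (4*y) dy ∧ dz ∧ dw

For a 2-form omega = sum_{i<j} g_{ij} dx_i ∧ dx_j, the exterior derivative is
  d(omega) = sum_{i<j} d(g_{ij}) ∧ dx_i ∧ dx_j = sum_{i<j, k} (∂g_{ij}/∂x_k) dx_k ∧ dx_i ∧ dx_j.
Expand each term, using dx_k ∧ dx_i ∧ dx_j = sgn(permutation) dx_{(a)} ∧ dx_{(b)} ∧ dx_{(c)} with (a < b < c) sorted:
  d(3*w*z) includes (∂/∂z)(3*w*z) dz = (3*w) dz, which multiplied by dx ∧ dy gives (3*w) dx ∧ dy ∧ dz
  d(3*w*z) includes (∂/∂w)(3*w*z) dw = (3*z) dw, which multiplied by dx ∧ dy gives (3*z) dx ∧ dy ∧ dw
  d(-2*w*y - 3*w*z + y^2) includes (∂/∂y)(-2*w*y - 3*w*z + y^2) dy = (-2*w + 2*y) dy, which multiplied by dx ∧ dw gives (2*w - 2*y) dx ∧ dy ∧ dw
  d(-2*w*y - 3*w*z + y^2) includes (∂/∂z)(-2*w*y - 3*w*z + y^2) dz = (-3*w) dz, which multiplied by dx ∧ dw gives (3*w) dx ∧ dz ∧ dw
  d(2*y^2) includes (∂/∂y)(2*y^2) dy = (4*y) dy, which multiplied by dz ∧ dw gives (4*y) dy ∧ dz ∧ dw
Collecting like 3-forms: d(omega) = (3*w) dx ∧ dy ∧ dz + (2*w - 2*y + 3*z) dx ∧ dy ∧ dw + (3*w) dx ∧ dz ∧ dw + (4*y) dy ∧ dz ∧ dw.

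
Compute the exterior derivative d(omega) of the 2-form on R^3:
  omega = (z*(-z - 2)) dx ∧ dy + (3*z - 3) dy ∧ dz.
d(omega) = (-2*z - 2) dx ∧ dy ∧ dz

For a 2-form omega = sum_{i<j} g_{ij} dx_i ∧ dx_j, the exterior derivative is
  d(omega) = sum_{i<j} d(g_{ij}) ∧ dx_i ∧ dx_j = sum_{i<j, k} (∂g_{ij}/∂x_k) dx_k ∧ dx_i ∧ dx_j.
Expand each term, using dx_k ∧ dx_i ∧ dx_j = sgn(permutation) dx_{(a)} ∧ dx_{(b)} ∧ dx_{(c)} with (a < b < c) sorted:
  d(z*(-z - 2)) includes (∂/∂z)(z*(-z - 2)) dz = (-2*z - 2) dz, which multiplied by dx ∧ dy gives (-2*z - 2) dx ∧ dy ∧ dz
Collecting like 3-forms: d(omega) = (-2*z - 2) dx ∧ dy ∧ dz.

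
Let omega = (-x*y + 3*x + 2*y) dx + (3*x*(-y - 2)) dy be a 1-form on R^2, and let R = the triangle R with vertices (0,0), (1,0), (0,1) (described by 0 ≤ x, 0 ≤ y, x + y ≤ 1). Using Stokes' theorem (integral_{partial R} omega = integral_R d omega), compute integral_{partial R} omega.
integral_(partial R) omega = -13/3

Stokes: integral_partial_R omega = integral_R d omega with d omega = (∂Q/∂x - ∂P/∂y) dx ∧ dy.
  ∂Q/∂x = -3*y - 6
  ∂P/∂y = 2 - x
  integrand = ∂Q/∂x - ∂P/∂y = x - 3*y - 8.
Integrating over R: integral_0^1 integral_0^{1-x} (x - 3*y - 8) dy dx = -13/3.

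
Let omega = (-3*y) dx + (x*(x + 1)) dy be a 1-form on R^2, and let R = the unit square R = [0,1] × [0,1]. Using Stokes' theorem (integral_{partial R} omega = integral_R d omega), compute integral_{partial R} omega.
integral_(partial R) omega = 5

Stokes: integral_partial_R omega = integral_R d omega with d omega = (∂Q/∂x - ∂P/∂y) dx ∧ dy.
  ∂Q/∂x = 2*x + 1
  ∂P/∂y = -3
  integrand = ∂Q/∂x - ∂P/∂y = 2*x + 4.
Integrating over R: integral_0^1 integral_0^1 (2*x + 4) dx dy = 5.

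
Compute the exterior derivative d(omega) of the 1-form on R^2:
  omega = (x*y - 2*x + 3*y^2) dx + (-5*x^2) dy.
d(omega) = (-11*x - 6*y) dx ∧ dy

For a 1-form omega = sum_i f_i dx_i, the exterior derivative is
  d(omega) = sum_{i < j} (∂f_j/∂x_i - ∂f_i/∂x_j) dx_i ∧ dx_j.
  coefficient of dx ∧ dy: ∂f_2/∂x - ∂f_1/∂y = ∂(-5*x^2)/∂x - ∂(x*y - 2*x + 3*y^2)/∂y = -11*x - 6*y
Assembling: d(omega) = (-11*x - 6*y) dx ∧ dy.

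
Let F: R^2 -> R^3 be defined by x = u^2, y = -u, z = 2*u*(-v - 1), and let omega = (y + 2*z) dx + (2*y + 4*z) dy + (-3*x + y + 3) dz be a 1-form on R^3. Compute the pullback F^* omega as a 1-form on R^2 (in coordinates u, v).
F^* omega = (-2*u^2*v - 4*u^2 + 10*u*v + 12*u - 6*v - 6) du + (2*u*(3*u^2 + u - 3)) dv

Using F^*(f dg) = (f ∘ F) d(g ∘ F), substitute each coordinate x_i by F_i(u, v) in f_i, and replace dx_i by d F_i = (∂F_i/∂u) du + (∂F_i/∂v) dv.
  For the x component: f_1(F) = u*(-4*v - 5); d F_1 = (2*u) du + (0) dv
  For the y component: f_2(F) = 2*u*(-4*v - 5); d F_2 = (-1) du + (0) dv
  For the z component: f_3(F) = -3*u^2 - u + 3; d F_3 = (-2*v - 2) du + (-2*u) dv
Combining and collecting du, dv coefficients:
  coeff of du: -2*u^2*v - 4*u^2 + 10*u*v + 12*u - 6*v - 6
  coeff of dv: 2*u*(3*u^2 + u - 3)
F^* omega = (-2*u^2*v - 4*u^2 + 10*u*v + 12*u - 6*v - 6) du + (2*u*(3*u^2 + u - 3)) dv.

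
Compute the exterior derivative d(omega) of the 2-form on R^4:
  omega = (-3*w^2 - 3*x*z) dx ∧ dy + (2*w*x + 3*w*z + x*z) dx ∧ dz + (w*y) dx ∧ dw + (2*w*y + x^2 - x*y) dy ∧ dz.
d(omega) = (-x - y) dx ∧ dy ∧ dz + (-7*w) dx ∧ dy ∧ dw + (2*x + 3*z) dx ∧ dz ∧ dw + (2*y) dy ∧ dz ∧ dw

For a 2-form omega = sum_{i<j} g_{ij} dx_i ∧ dx_j, the exterior derivative is
  d(omega) = sum_{i<j} d(g_{ij}) ∧ dx_i ∧ dx_j = sum_{i<j, k} (∂g_{ij}/∂x_k) dx_k ∧ dx_i ∧ dx_j.
Expand each term, using dx_k ∧ dx_i ∧ dx_j = sgn(permutation) dx_{(a)} ∧ dx_{(b)} ∧ dx_{(c)} with (a < b < c) sorted:
  d(-3*w^2 - 3*x*z) includes (∂/∂z)(-3*w^2 - 3*x*z) dz = (-3*x) dz, which multiplied by dx ∧ dy gives (-3*x) dx ∧ dy ∧ dz
  d(-3*w^2 - 3*x*z) includes (∂/∂w)(-3*w^2 - 3*x*z) dw = (-6*w) dw, which multiplied by dx ∧ dy gives (-6*w) dx ∧ dy ∧ dw
  d(2*w*x + 3*w*z + x*z) includes (∂/∂w)(2*w*x + 3*w*z + x*z) dw = (2*x + 3*z) dw, which multiplied by dx ∧ dz gives (2*x + 3*z) dx ∧ dz ∧ dw
  d(w*y) includes (∂/∂y)(w*y) dy = (w) dy, which multiplied by dx ∧ dw gives (-w) dx ∧ dy ∧ dw
  d(2*w*y + x^2 - x*y) includes (∂/∂x)(2*w*y + x^2 - x*y) dx = (2*x - y) dx, which multiplied by dy ∧ dz gives (2*x - y) dx ∧ dy ∧ dz
  d(2*w*y + x^2 - x*y) includes (∂/∂w)(2*w*y + x^2 - x*y) dw = (2*y) dw, which multiplied by dy ∧ dz gives (2*y) dy ∧ dz ∧ dw
Collecting like 3-forms: d(omega) = (-x - y) dx ∧ dy ∧ dz + (-7*w) dx ∧ dy ∧ dw + (2*x + 3*z) dx ∧ dz ∧ dw + (2*y) dy ∧ dz ∧ dw.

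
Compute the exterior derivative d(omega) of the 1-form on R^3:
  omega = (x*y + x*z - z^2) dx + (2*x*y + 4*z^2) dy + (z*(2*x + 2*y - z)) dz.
d(omega) = (-x + 2*y) dx ∧ dy + (-x + 4*z) dx ∧ dz + (-6*z) dy ∧ dz

For a 1-form omega = sum_i f_i dx_i, the exterior derivative is
  d(omega) = sum_{i < j} (∂f_j/∂x_i - ∂f_i/∂x_j) dx_i ∧ dx_j.
  coefficient of dx ∧ dy: ∂f_2/∂x - ∂f_1/∂y = ∂(2*x*y + 4*z^2)/∂x - ∂(x*y + x*z - z^2)/∂y = -x + 2*y
  coefficient of dx ∧ dz: ∂f_3/∂x - ∂f_1/∂z = ∂(z*(2*x + 2*y - z))/∂x - ∂(x*y + x*z - z^2)/∂z = -x + 4*z
  coefficient of dy ∧ dz: ∂f_3/∂y - ∂f_2/∂z = ∂(z*(2*x + 2*y - z))/∂y - ∂(2*x*y + 4*z^2)/∂z = -6*z
Assembling: d(omega) = (-x + 2*y) dx ∧ dy + (-x + 4*z) dx ∧ dz + (-6*z) dy ∧ dz.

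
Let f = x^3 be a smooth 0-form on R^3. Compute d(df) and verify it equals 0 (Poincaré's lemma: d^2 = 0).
d(df) = 0

Step 1: df = sum_i (∂f/∂x_i) dx_i = (3*x^2) dx + (0) dy + (0) dz.
Step 2: Apply d again. Using the 1-form formula, the coefficient of dx ∧ dy in d(df) is ∂^2 f/∂x ∂y - ∂^2 f/∂y ∂x = (0) - (0) = 0 (equality of mixed partials for smooth f).
Similarly for dx ∧ dz and dy ∧ dz — all coefficients vanish. So d(df) = 0.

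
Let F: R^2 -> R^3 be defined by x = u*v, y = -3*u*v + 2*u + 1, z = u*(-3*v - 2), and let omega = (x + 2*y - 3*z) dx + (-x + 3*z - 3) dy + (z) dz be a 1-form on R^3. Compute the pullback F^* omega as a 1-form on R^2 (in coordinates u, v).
F^* omega = (43*u*v^2 + 20*u*v - 8*u + 11*v - 6) du + (u*(43*u*v + 34*u + 11)) dv

Using F^*(f dg) = (f ∘ F) d(g ∘ F), substitute each coordinate x_i by F_i(u, v) in f_i, and replace dx_i by d F_i = (∂F_i/∂u) du + (∂F_i/∂v) dv.
  For the x component: f_1(F) = 4*u*v + 10*u + 2; d F_1 = (v) du + (u) dv
  For the y component: f_2(F) = -10*u*v - 6*u - 3; d F_2 = (2 - 3*v) du + (-3*u) dv
  For the z component: f_3(F) = u*(-3*v - 2); d F_3 = (-3*v - 2) du + (-3*u) dv
Combining and collecting du, dv coefficients:
  coeff of du: 43*u*v^2 + 20*u*v - 8*u + 11*v - 6
  coeff of dv: u*(43*u*v + 34*u + 11)
F^* omega = (43*u*v^2 + 20*u*v - 8*u + 11*v - 6) du + (u*(43*u*v + 34*u + 11)) dv.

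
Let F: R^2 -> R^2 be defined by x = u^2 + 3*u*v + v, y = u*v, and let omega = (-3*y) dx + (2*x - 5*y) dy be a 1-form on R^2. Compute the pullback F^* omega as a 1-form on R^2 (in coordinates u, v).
F^* omega = (2*v*(-2*u^2 - 4*u*v + v)) du + (u*(2*u^2 - 8*u*v - v)) dv

Using F^*(f dg) = (f ∘ F) d(g ∘ F), substitute each coordinate x_i by F_i(u, v) in f_i, and replace dx_i by d F_i = (∂F_i/∂u) du + (∂F_i/∂v) dv.
  For the x component: f_1(F) = -3*u*v; d F_1 = (2*u + 3*v) du + (3*u + 1) dv
  For the y component: f_2(F) = 2*u^2 + u*v + 2*v; d F_2 = (v) du + (u) dv
Combining and collecting du, dv coefficients:
  coeff of du: 2*v*(-2*u^2 - 4*u*v + v)
  coeff of dv: u*(2*u^2 - 8*u*v - v)
F^* omega = (2*v*(-2*u^2 - 4*u*v + v)) du + (u*(2*u^2 - 8*u*v - v)) dv.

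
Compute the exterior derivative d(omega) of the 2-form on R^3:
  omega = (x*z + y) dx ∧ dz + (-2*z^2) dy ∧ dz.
d(omega) = (-1) dx ∧ dy ∧ dz

For a 2-form omega = sum_{i<j} g_{ij} dx_i ∧ dx_j, the exterior derivative is
  d(omega) = sum_{i<j} d(g_{ij}) ∧ dx_i ∧ dx_j = sum_{i<j, k} (∂g_{ij}/∂x_k) dx_k ∧ dx_i ∧ dx_j.
Expand each term, using dx_k ∧ dx_i ∧ dx_j = sgn(permutation) dx_{(a)} ∧ dx_{(b)} ∧ dx_{(c)} with (a < b < c) sorted:
  d(x*z + y) includes (∂/∂y)(x*z + y) dy = (1) dy, which multiplied by dx ∧ dz gives (-1) dx ∧ dy ∧ dz
Collecting like 3-forms: d(omega) = (-1) dx ∧ dy ∧ dz.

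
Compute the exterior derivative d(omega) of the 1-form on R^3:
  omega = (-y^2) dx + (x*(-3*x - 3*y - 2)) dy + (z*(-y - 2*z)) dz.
d(omega) = (-6*x - y - 2) dx ∧ dy + (-z) dy ∧ dz

For a 1-form omega = sum_i f_i dx_i, the exterior derivative is
  d(omega) = sum_{i < j} (∂f_j/∂x_i - ∂f_i/∂x_j) dx_i ∧ dx_j.
  coefficient of dx ∧ dy: ∂f_2/∂x - ∂f_1/∂y = ∂(x*(-3*x - 3*y - 2))/∂x - ∂(-y^2)/∂y = -6*x - y - 2
  coefficient of dy ∧ dz: ∂f_3/∂y - ∂f_2/∂z = ∂(z*(-y - 2*z))/∂y - ∂(x*(-3*x - 3*y - 2))/∂z = -z
Assembling: d(omega) = (-6*x - y - 2) dx ∧ dy + (-z) dy ∧ dz.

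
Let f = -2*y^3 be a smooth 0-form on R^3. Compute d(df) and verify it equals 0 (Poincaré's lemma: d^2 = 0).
d(df) = 0

Step 1: df = sum_i (∂f/∂x_i) dx_i = (0) dx + (-6*y^2) dy + (0) dz.
Step 2: Apply d again. Using the 1-form formula, the coefficient of dx ∧ dy in d(df) is ∂^2 f/∂x ∂y - ∂^2 f/∂y ∂x = (0) - (0) = 0 (equality of mixed partials for smooth f).
Similarly for dx ∧ dz and dy ∧ dz — all coefficients vanish. So d(df) = 0.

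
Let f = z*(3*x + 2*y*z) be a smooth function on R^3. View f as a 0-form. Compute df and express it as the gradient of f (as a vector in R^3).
df = (3*z) dx + (2*z^2) dy + (3*x + 4*y*z) dz; grad f = (3*z, 2*z^2, 3*x + 4*y*z)

For a 0-form f, d f = (∂f/∂x) dx + (∂f/∂y) dy + (∂f/∂z) dz. The components of the vector representation are exactly the entries of grad f in Cartesian coordinates:
  ∂f/∂x = 3*z
  ∂f/∂y = 2*z^2
  ∂f/∂z = 3*x + 4*y*z.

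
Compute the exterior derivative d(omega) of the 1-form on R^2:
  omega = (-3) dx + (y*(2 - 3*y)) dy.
d(omega) = 0

For a 1-form omega = sum_i f_i dx_i, the exterior derivative is
  d(omega) = sum_{i < j} (∂f_j/∂x_i - ∂f_i/∂x_j) dx_i ∧ dx_j.

Assembling: d(omega) = 0.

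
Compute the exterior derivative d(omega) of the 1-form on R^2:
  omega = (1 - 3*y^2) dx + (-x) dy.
d(omega) = (6*y - 1) dx ∧ dy

For a 1-form omega = sum_i f_i dx_i, the exterior derivative is
  d(omega) = sum_{i < j} (∂f_j/∂x_i - ∂f_i/∂x_j) dx_i ∧ dx_j.
  coefficient of dx ∧ dy: ∂f_2/∂x - ∂f_1/∂y = ∂(-x)/∂x - ∂(1 - 3*y^2)/∂y = 6*y - 1
Assembling: d(omega) = (6*y - 1) dx ∧ dy.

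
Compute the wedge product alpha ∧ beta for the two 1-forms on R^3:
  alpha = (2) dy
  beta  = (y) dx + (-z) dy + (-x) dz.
alpha ∧ beta = (-2*y) dx ∧ dy + (-2*x) dy ∧ dz

Distribute the wedge, using dx_i ∧ dx_j = -dx_j ∧ dx_i and dx_i ∧ dx_i = 0. For each pair (i, j) with i < j, the coefficient of dx_i ∧ dx_j in alpha ∧ beta is (alpha_i * beta_j - alpha_j * beta_i). Collecting: alpha ∧ beta = (-2*y) dx ∧ dy + (-2*x) dy ∧ dz.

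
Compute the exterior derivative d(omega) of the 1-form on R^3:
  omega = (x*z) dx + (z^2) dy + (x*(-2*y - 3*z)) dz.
d(omega) = (-x - 2*y - 3*z) dx ∧ dz + (-2*x - 2*z) dy ∧ dz

For a 1-form omega = sum_i f_i dx_i, the exterior derivative is
  d(omega) = sum_{i < j} (∂f_j/∂x_i - ∂f_i/∂x_j) dx_i ∧ dx_j.
  coefficient of dx ∧ dz: ∂f_3/∂x - ∂f_1/∂z = ∂(x*(-2*y - 3*z))/∂x - ∂(x*z)/∂z = -x - 2*y - 3*z
  coefficient of dy ∧ dz: ∂f_3/∂y - ∂f_2/∂z = ∂(x*(-2*y - 3*z))/∂y - ∂(z^2)/∂z = -2*x - 2*z
Assembling: d(omega) = (-x - 2*y - 3*z) dx ∧ dz + (-2*x - 2*z) dy ∧ dz.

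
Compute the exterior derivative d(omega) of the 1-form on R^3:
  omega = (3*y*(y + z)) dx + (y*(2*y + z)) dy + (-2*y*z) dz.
d(omega) = (-6*y - 3*z) dx ∧ dy + (-3*y) dx ∧ dz + (-y - 2*z) dy ∧ dz

For a 1-form omega = sum_i f_i dx_i, the exterior derivative is
  d(omega) = sum_{i < j} (∂f_j/∂x_i - ∂f_i/∂x_j) dx_i ∧ dx_j.
  coefficient of dx ∧ dy: ∂f_2/∂x - ∂f_1/∂y = ∂(y*(2*y + z))/∂x - ∂(3*y*(y + z))/∂y = -6*y - 3*z
  coefficient of dx ∧ dz: ∂f_3/∂x - ∂f_1/∂z = ∂(-2*y*z)/∂x - ∂(3*y*(y + z))/∂z = -3*y
  coefficient of dy ∧ dz: ∂f_3/∂y - ∂f_2/∂z = ∂(-2*y*z)/∂y - ∂(y*(2*y + z))/∂z = -y - 2*z
Assembling: d(omega) = (-6*y - 3*z) dx ∧ dy + (-3*y) dx ∧ dz + (-y - 2*z) dy ∧ dz.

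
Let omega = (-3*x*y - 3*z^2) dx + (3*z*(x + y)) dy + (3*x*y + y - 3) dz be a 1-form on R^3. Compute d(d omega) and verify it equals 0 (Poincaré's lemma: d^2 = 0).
d(d omega) = 0

Step 1: d omega = sum_{i<j} (∂f_j/∂x_i - ∂f_i/∂x_j) dx_i ∧ dx_j:
  coeff of dx ∧ dy: 3*x + 3*z
  coeff of dx ∧ dz: 3*y + 6*z
  coeff of dy ∧ dz: 1 - 3*y
Step 2: Apply d again to each 2-form coefficient. The only possible 3-form in R^3 is dx ∧ dy ∧ dz, with coefficient
  ∂(coeff of dy∧dz)/∂x - ∂(coeff of dx∧dz)/∂y + ∂(coeff of dx∧dy)/∂z
  = ∂/∂x (1 - 3*y) - ∂/∂y (3*y + 6*z) + ∂/∂z (3*x + 3*z).
Each of these terms simplifies to sums of mixed partials that cancel in pairs. The result is 0 (by equality of mixed partials for smooth functions — Schwarz / Clairaut).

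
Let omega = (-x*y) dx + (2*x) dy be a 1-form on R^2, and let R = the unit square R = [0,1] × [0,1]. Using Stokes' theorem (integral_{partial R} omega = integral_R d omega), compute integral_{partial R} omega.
integral_(partial R) omega = 5/2

Stokes: integral_partial_R omega = integral_R d omega with d omega = (∂Q/∂x - ∂P/∂y) dx ∧ dy.
  ∂Q/∂x = 2
  ∂P/∂y = -x
  integrand = ∂Q/∂x - ∂P/∂y = x + 2.
Integrating over R: integral_0^1 integral_0^1 (x + 2) dx dy = 5/2.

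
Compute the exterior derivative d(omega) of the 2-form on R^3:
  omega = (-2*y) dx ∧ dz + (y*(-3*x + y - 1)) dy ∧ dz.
d(omega) = (2 - 3*y) dx ∧ dy ∧ dz

For a 2-form omega = sum_{i<j} g_{ij} dx_i ∧ dx_j, the exterior derivative is
  d(omega) = sum_{i<j} d(g_{ij}) ∧ dx_i ∧ dx_j = sum_{i<j, k} (∂g_{ij}/∂x_k) dx_k ∧ dx_i ∧ dx_j.
Expand each term, using dx_k ∧ dx_i ∧ dx_j = sgn(permutation) dx_{(a)} ∧ dx_{(b)} ∧ dx_{(c)} with (a < b < c) sorted:
  d(-2*y) includes (∂/∂y)(-2*y) dy = (-2) dy, which multiplied by dx ∧ dz gives (2) dx ∧ dy ∧ dz
  d(y*(-3*x + y - 1)) includes (∂/∂x)(y*(-3*x + y - 1)) dx = (-3*y) dx, which multiplied by dy ∧ dz gives (-3*y) dx ∧ dy ∧ dz
Collecting like 3-forms: d(omega) = (2 - 3*y) dx ∧ dy ∧ dz.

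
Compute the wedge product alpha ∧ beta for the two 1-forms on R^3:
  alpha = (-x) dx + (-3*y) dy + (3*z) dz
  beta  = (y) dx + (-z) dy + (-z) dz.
alpha ∧ beta = (x*z + 3*y^2) dx ∧ dy + (z*(x - 3*y)) dx ∧ dz + (3*z*(y + z)) dy ∧ dz

Distribute the wedge, using dx_i ∧ dx_j = -dx_j ∧ dx_i and dx_i ∧ dx_i = 0. For each pair (i, j) with i < j, the coefficient of dx_i ∧ dx_j in alpha ∧ beta is (alpha_i * beta_j - alpha_j * beta_i). Collecting: alpha ∧ beta = (x*z + 3*y^2) dx ∧ dy + (z*(x - 3*y)) dx ∧ dz + (3*z*(y + z)) dy ∧ dz.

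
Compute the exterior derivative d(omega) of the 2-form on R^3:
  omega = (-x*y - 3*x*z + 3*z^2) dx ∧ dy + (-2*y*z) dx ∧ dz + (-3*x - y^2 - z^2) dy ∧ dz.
d(omega) = (-3*x + 8*z - 3) dx ∧ dy ∧ dz

For a 2-form omega = sum_{i<j} g_{ij} dx_i ∧ dx_j, the exterior derivative is
  d(omega) = sum_{i<j} d(g_{ij}) ∧ dx_i ∧ dx_j = sum_{i<j, k} (∂g_{ij}/∂x_k) dx_k ∧ dx_i ∧ dx_j.
Expand each term, using dx_k ∧ dx_i ∧ dx_j = sgn(permutation) dx_{(a)} ∧ dx_{(b)} ∧ dx_{(c)} with (a < b < c) sorted:
  d(-x*y - 3*x*z + 3*z^2) includes (∂/∂z)(-x*y - 3*x*z + 3*z^2) dz = (-3*x + 6*z) dz, which multiplied by dx ∧ dy gives (-3*x + 6*z) dx ∧ dy ∧ dz
  d(-2*y*z) includes (∂/∂y)(-2*y*z) dy = (-2*z) dy, which multiplied by dx ∧ dz gives (2*z) dx ∧ dy ∧ dz
  d(-3*x - y^2 - z^2) includes (∂/∂x)(-3*x - y^2 - z^2) dx = (-3) dx, which multiplied by dy ∧ dz gives (-3) dx ∧ dy ∧ dz
Collecting like 3-forms: d(omega) = (-3*x + 8*z - 3) dx ∧ dy ∧ dz.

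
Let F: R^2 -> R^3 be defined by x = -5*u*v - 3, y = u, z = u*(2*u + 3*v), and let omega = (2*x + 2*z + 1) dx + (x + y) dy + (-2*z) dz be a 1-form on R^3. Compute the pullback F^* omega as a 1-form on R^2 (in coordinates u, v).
F^* omega = (-16*u^3 - 56*u^2*v + 2*u*v^2 - 5*u*v + u + 25*v - 3) du + (u*(-32*u^2 + 2*u*v + 25)) dv

Using F^*(f dg) = (f ∘ F) d(g ∘ F), substitute each coordinate x_i by F_i(u, v) in f_i, and replace dx_i by d F_i = (∂F_i/∂u) du + (∂F_i/∂v) dv.
  For the x component: f_1(F) = 4*u^2 - 4*u*v - 5; d F_1 = (-5*v) du + (-5*u) dv
  For the y component: f_2(F) = -5*u*v + u - 3; d F_2 = (1) du + (0) dv
  For the z component: f_3(F) = 2*u*(-2*u - 3*v); d F_3 = (4*u + 3*v) du + (3*u) dv
Combining and collecting du, dv coefficients:
  coeff of du: -16*u^3 - 56*u^2*v + 2*u*v^2 - 5*u*v + u + 25*v - 3
  coeff of dv: u*(-32*u^2 + 2*u*v + 25)
F^* omega = (-16*u^3 - 56*u^2*v + 2*u*v^2 - 5*u*v + u + 25*v - 3) du + (u*(-32*u^2 + 2*u*v + 25)) dv.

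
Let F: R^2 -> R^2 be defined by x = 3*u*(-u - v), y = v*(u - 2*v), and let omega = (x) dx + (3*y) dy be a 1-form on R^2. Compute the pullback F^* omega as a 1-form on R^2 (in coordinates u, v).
F^* omega = (18*u^3 + 27*u^2*v + 12*u*v^2 - 6*v^3) du + (9*u^3 + 12*u^2*v - 18*u*v^2 + 24*v^3) dv

Using F^*(f dg) = (f ∘ F) d(g ∘ F), substitute each coordinate x_i by F_i(u, v) in f_i, and replace dx_i by d F_i = (∂F_i/∂u) du + (∂F_i/∂v) dv.
  For the x component: f_1(F) = 3*u*(-u - v); d F_1 = (-6*u - 3*v) du + (-3*u) dv
  For the y component: f_2(F) = 3*v*(u - 2*v); d F_2 = (v) du + (u - 4*v) dv
Combining and collecting du, dv coefficients:
  coeff of du: 18*u^3 + 27*u^2*v + 12*u*v^2 - 6*v^3
  coeff of dv: 9*u^3 + 12*u^2*v - 18*u*v^2 + 24*v^3
F^* omega = (18*u^3 + 27*u^2*v + 12*u*v^2 - 6*v^3) du + (9*u^3 + 12*u^2*v - 18*u*v^2 + 24*v^3) dv.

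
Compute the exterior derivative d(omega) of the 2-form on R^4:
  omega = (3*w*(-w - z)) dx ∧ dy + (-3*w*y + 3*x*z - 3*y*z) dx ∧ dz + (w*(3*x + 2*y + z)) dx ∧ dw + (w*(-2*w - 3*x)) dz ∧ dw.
d(omega) = (3*z) dx ∧ dy ∧ dz + (-8*w - 3*z) dx ∧ dy ∧ dw + (-4*w - 3*y) dx ∧ dz ∧ dw

For a 2-form omega = sum_{i<j} g_{ij} dx_i ∧ dx_j, the exterior derivative is
  d(omega) = sum_{i<j} d(g_{ij}) ∧ dx_i ∧ dx_j = sum_{i<j, k} (∂g_{ij}/∂x_k) dx_k ∧ dx_i ∧ dx_j.
Expand each term, using dx_k ∧ dx_i ∧ dx_j = sgn(permutation) dx_{(a)} ∧ dx_{(b)} ∧ dx_{(c)} with (a < b < c) sorted:
  d(3*w*(-w - z)) includes (∂/∂z)(3*w*(-w - z)) dz = (-3*w) dz, which multiplied by dx ∧ dy gives (-3*w) dx ∧ dy ∧ dz
  d(3*w*(-w - z)) includes (∂/∂w)(3*w*(-w - z)) dw = (-6*w - 3*z) dw, which multiplied by dx ∧ dy gives (-6*w - 3*z) dx ∧ dy ∧ dw
  d(-3*w*y + 3*x*z - 3*y*z) includes (∂/∂y)(-3*w*y + 3*x*z - 3*y*z) dy = (-3*w - 3*z) dy, which multiplied by dx ∧ dz gives (3*w + 3*z) dx ∧ dy ∧ dz
  d(-3*w*y + 3*x*z - 3*y*z) includes (∂/∂w)(-3*w*y + 3*x*z - 3*y*z) dw = (-3*y) dw, which multiplied by dx ∧ dz gives (-3*y) dx ∧ dz ∧ dw
  d(w*(3*x + 2*y + z)) includes (∂/∂y)(w*(3*x + 2*y + z)) dy = (2*w) dy, which multiplied by dx ∧ dw gives (-2*w) dx ∧ dy ∧ dw
  d(w*(3*x + 2*y + z)) includes (∂/∂z)(w*(3*x + 2*y + z)) dz = (w) dz, which multiplied by dx ∧ dw gives (-w) dx ∧ dz ∧ dw
  d(w*(-2*w - 3*x)) includes (∂/∂x)(w*(-2*w - 3*x)) dx = (-3*w) dx, which multiplied by dz ∧ dw gives (-3*w) dx ∧ dz ∧ dw
Collecting like 3-forms: d(omega) = (3*z) dx ∧ dy ∧ dz + (-8*w - 3*z) dx ∧ dy ∧ dw + (-4*w - 3*y) dx ∧ dz ∧ dw.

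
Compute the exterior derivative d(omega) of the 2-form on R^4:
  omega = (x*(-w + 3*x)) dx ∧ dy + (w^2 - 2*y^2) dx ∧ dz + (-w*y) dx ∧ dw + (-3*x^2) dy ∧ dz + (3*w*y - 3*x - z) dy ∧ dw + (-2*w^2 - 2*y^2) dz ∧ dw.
d(omega) = (w - x - 3) dx ∧ dy ∧ dw + (-6*x + 4*y) dx ∧ dy ∧ dz + (2*w) dx ∧ dz ∧ dw + (1 - 4*y) dy ∧ dz ∧ dw

For a 2-form omega = sum_{i<j} g_{ij} dx_i ∧ dx_j, the exterior derivative is
  d(omega) = sum_{i<j} d(g_{ij}) ∧ dx_i ∧ dx_j = sum_{i<j, k} (∂g_{ij}/∂x_k) dx_k ∧ dx_i ∧ dx_j.
Expand each term, using dx_k ∧ dx_i ∧ dx_j = sgn(permutation) dx_{(a)} ∧ dx_{(b)} ∧ dx_{(c)} with (a < b < c) sorted:
  d(x*(-w + 3*x)) includes (∂/∂w)(x*(-w + 3*x)) dw = (-x) dw, which multiplied by dx ∧ dy gives (-x) dx ∧ dy ∧ dw
  d(w^2 - 2*y^2) includes (∂/∂y)(w^2 - 2*y^2) dy = (-4*y) dy, which multiplied by dx ∧ dz gives (4*y) dx ∧ dy ∧ dz
  d(w^2 - 2*y^2) includes (∂/∂w)(w^2 - 2*y^2) dw = (2*w) dw, which multiplied by dx ∧ dz gives (2*w) dx ∧ dz ∧ dw
  d(-w*y) includes (∂/∂y)(-w*y) dy = (-w) dy, which multiplied by dx ∧ dw gives (w) dx ∧ dy ∧ dw
  d(-3*x^2) includes (∂/∂x)(-3*x^2) dx = (-6*x) dx, which multiplied by dy ∧ dz gives (-6*x) dx ∧ dy ∧ dz
  d(3*w*y - 3*x - z) includes (∂/∂x)(3*w*y - 3*x - z) dx = (-3) dx, which multiplied by dy ∧ dw gives (-3) dx ∧ dy ∧ dw
  d(3*w*y - 3*x - z) includes (∂/∂z)(3*w*y - 3*x - z) dz = (-1) dz, which multiplied by dy ∧ dw gives (1) dy ∧ dz ∧ dw
  d(-2*w^2 - 2*y^2) includes (∂/∂y)(-2*w^2 - 2*y^2) dy = (-4*y) dy, which multiplied by dz ∧ dw gives (-4*y) dy ∧ dz ∧ dw
Collecting like 3-forms: d(omega) = (w - x - 3) dx ∧ dy ∧ dw + (-6*x + 4*y) dx ∧ dy ∧ dz + (2*w) dx ∧ dz ∧ dw + (1 - 4*y) dy ∧ dz ∧ dw.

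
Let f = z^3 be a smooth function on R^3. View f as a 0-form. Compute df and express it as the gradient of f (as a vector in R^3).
df = (0) dx + (0) dy + (3*z^2) dz; grad f = (0, 0, 3*z^2)

For a 0-form f, d f = (∂f/∂x) dx + (∂f/∂y) dy + (∂f/∂z) dz. The components of the vector representation are exactly the entries of grad f in Cartesian coordinates:
  ∂f/∂x = 0
  ∂f/∂y = 0
  ∂f/∂z = 3*z^2.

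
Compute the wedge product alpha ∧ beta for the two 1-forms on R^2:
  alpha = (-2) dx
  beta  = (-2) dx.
alpha ∧ beta = 0

Distribute the wedge, using dx_i ∧ dx_j = -dx_j ∧ dx_i and dx_i ∧ dx_i = 0. For each pair (i, j) with i < j, the coefficient of dx_i ∧ dx_j in alpha ∧ beta is (alpha_i * beta_j - alpha_j * beta_i). Collecting: alpha ∧ beta = 0.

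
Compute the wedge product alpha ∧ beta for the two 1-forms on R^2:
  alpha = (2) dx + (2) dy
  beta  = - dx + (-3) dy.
alpha ∧ beta = (-4) dx ∧ dy

Distribute the wedge, using dx_i ∧ dx_j = -dx_j ∧ dx_i and dx_i ∧ dx_i = 0. For each pair (i, j) with i < j, the coefficient of dx_i ∧ dx_j in alpha ∧ beta is (alpha_i * beta_j - alpha_j * beta_i). Collecting: alpha ∧ beta = (-4) dx ∧ dy.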